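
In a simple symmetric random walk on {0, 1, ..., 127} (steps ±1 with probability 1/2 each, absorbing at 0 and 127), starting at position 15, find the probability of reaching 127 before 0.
P(hit 127 before 0) = 15/127

Let u_k = P(hit 127 before 0 | start at k). Then u_0 = 0, u_127 = 1, and u_k = u_{k-1}/2 + u_{k+1}/2 for 1 ≤ k ≤ 126. This harmonic recurrence is solved by u_k = k/127, giving u_15 = 15/127.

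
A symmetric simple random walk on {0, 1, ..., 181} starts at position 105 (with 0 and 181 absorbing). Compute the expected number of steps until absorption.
E[τ | X_0 = 105] = 7980

Let v_k = E[τ | X_0 = k]. Boundary: v_0 = v_181 = 0. Recurrence: v_k = 1 + (v_{k-1} + v_{k+1})/2 for 1 ≤ k ≤ 180. The particular solution to v_k − (v_{k-1} + v_{k+1})/2 = 1 is v_k = −k^2. Adding homogeneous solution A + B k and matching boundaries gives v_k = k (181 − k). Substituting k = 105: v_105 = 105 · 76 = 7980.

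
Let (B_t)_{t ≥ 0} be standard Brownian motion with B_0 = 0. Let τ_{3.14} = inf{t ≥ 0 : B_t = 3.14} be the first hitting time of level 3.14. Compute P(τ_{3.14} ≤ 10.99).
P(τ_{3.14} ≤ 10.99) = 2(1 − Φ(3.14/√10.99)) = 2(1 − Φ(0.9472)) ≈ 0.3435

By the reflection principle for standard BM, P(τ_b ≤ t) = 2 · P(B_t ≥ b). Since B_t ~ N(0, t), P(B_t ≥ 3.14) = 1 − Φ(3.14/√t) = 1 − Φ(3.14/√10.99) = 1 − Φ(0.9472) ≈ 0.17177. Doubling: P(τ_{3.14} ≤ 10.99) ≈ 2 · 0.17177 = 0.34354 ≈ 0.3435.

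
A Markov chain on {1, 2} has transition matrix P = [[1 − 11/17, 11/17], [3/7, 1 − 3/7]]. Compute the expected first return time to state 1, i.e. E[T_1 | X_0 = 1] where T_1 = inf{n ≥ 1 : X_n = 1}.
E[T_1 | X_0 = 1] = 1/π_1 = 128/51

For an irreducible recurrent Markov chain with stationary distribution π, E[T_i | X_0 = i] = 1/π_i (Kac's formula). Here π_1 = (3/7)/(11/17 + 3/7) = (3/7)/(128/119) = 51/128, so E[T_1 | X_0 = 1] = 1/π_1 = (11/17 + 3/7)/(3/7) = (128/119)/(3/7) = 128/51.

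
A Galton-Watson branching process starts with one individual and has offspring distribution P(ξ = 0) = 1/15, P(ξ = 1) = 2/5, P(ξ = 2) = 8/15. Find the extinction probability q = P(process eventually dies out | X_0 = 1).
q = 1/8

The pgf is f(s) = 1/15 + 2/5·s + 8/15·s². The extinction probability q is the smallest fixed point of f in [0, 1]. Setting s = f(s):
  8/15·s² + (2/5 − 1)·s + 1/15 = 0
  8/15·s² − (1/15 + 8/15)·s + 1/15 = 0
which factors as (s − 1)·(8/15·s − 1/15) = 0, giving roots s = 1 and s = (1/15)/(8/15) = 1/8.
Mean offspring μ = 2/5 + 2·8/15 = 22/15 > 1 (supercritical), so q < 1. The extinction probability is the smaller root: q = (1/15)/(8/15) = 1/8.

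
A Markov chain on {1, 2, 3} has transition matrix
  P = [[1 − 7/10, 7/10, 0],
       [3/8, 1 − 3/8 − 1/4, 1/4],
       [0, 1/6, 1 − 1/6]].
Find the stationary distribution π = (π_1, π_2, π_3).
π = (3/17, 28/85, 42/85)

This is a birth-death chain on three states, which satisfies detailed balance: π_1 · P_{12} = π_2 · P_{21} and π_2 · P_{23} = π_3 · P_{32}.
From π_1 · 7/10 = π_2 · 3/8: π_2/π_1 = (7/10)/(3/8) = 28/15.
From π_2 · 1/4 = π_3 · 1/6: π_3/π_2 = (1/4)/(1/6) = 3/2.
Take π_1 proportional to 1; then unnormalized π = (1, 28/15, 14/5). Normalize by dividing by the sum 17/3:
  π = (3/17, 28/85, 42/85).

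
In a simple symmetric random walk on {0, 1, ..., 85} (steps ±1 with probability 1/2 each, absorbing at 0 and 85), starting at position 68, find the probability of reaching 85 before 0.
P(hit 85 before 0) = 68/85 = 4/5

Let u_k = P(hit 85 before 0 | start at k). Then u_0 = 0, u_85 = 1, and u_k = u_{k-1}/2 + u_{k+1}/2 for 1 ≤ k ≤ 84. This harmonic recurrence is solved by u_k = k/85, giving u_68 = 68/85 = 4/5.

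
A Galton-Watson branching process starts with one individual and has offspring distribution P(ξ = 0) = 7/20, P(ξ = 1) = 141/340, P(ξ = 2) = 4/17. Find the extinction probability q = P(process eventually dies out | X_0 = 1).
q = 1

Mean offspring μ = 0·7/20 + 1·141/340 + 2·4/17 = 301/340 ≤ 1. For μ ≤ 1 with offspring not concentrated at 1, the Galton-Watson process goes extinct almost surely, so q = 1.
(Algebraic check: The pgf is f(s) = 7/20 + 141/340·s + 4/17·s². The extinction probability q is the smallest fixed point of f in [0, 1]. Setting s = f(s):
  4/17·s² + (141/340 − 1)·s + 7/20 = 0
  4/17·s² − (7/20 + 4/17)·s + 7/20 = 0
which factors as (s − 1)·(4/17·s − 7/20) = 0, giving roots s = 1 and s = (7/20)/(4/17) = 119/80. Since 119/80 ≥ 1, the smallest root in [0, 1] is s = 1.)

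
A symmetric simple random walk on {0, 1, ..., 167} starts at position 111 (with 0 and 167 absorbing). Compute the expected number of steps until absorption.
E[τ | X_0 = 111] = 6216

Let v_k = E[τ | X_0 = k]. Boundary: v_0 = v_167 = 0. Recurrence: v_k = 1 + (v_{k-1} + v_{k+1})/2 for 1 ≤ k ≤ 166. The particular solution to v_k − (v_{k-1} + v_{k+1})/2 = 1 is v_k = −k^2. Adding homogeneous solution A + B k and matching boundaries gives v_k = k (167 − k). Substituting k = 111: v_111 = 111 · 56 = 6216.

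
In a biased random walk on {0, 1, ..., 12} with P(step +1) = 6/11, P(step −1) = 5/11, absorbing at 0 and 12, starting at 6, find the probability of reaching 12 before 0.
P(hit 12 before 0) = (1 − (5/6)^6) / (1 − (5/6)^12) = 46656/62281

Let u_k denote P(reach 12 before 0 | start at k). Boundary: u_0 = 0, u_12 = 1. Recurrence: u_k = 6/11·u_{k+1} + 5/11·u_{k-1} for 1 ≤ k ≤ 11. Try u_k = A + B·r^k with r = q/p = (5/11)/(6/11) = 5/6. Substitution satisfies the recurrence; boundary conditions give:
  u_k = (1 − r^k) / (1 − r^N) = (1 − (5/6)^6) / (1 − (5/6)^12) = 46656/62281.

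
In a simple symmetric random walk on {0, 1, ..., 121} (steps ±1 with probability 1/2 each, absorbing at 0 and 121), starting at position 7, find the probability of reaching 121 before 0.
P(hit 121 before 0) = 7/121

Let u_k = P(hit 121 before 0 | start at k). Then u_0 = 0, u_121 = 1, and u_k = u_{k-1}/2 + u_{k+1}/2 for 1 ≤ k ≤ 120. This harmonic recurrence is solved by u_k = k/121, giving u_7 = 7/121.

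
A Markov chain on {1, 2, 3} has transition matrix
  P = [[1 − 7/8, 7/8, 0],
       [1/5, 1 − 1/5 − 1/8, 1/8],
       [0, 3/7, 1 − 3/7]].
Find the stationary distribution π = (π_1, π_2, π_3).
π = (192/1277, 840/1277, 245/1277)

This is a birth-death chain on three states, which satisfies detailed balance: π_1 · P_{12} = π_2 · P_{21} and π_2 · P_{23} = π_3 · P_{32}.
From π_1 · 7/8 = π_2 · 1/5: π_2/π_1 = (7/8)/(1/5) = 35/8.
From π_2 · 1/8 = π_3 · 3/7: π_3/π_2 = (1/8)/(3/7) = 7/24.
Take π_1 proportional to 1; then unnormalized π = (1, 35/8, 245/192). Normalize by dividing by the sum 1277/192:
  π = (192/1277, 840/1277, 245/1277).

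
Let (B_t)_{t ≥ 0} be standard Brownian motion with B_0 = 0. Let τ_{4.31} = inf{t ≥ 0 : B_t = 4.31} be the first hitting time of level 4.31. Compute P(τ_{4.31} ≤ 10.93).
P(τ_{4.31} ≤ 10.93) = 2(1 − Φ(4.31/√10.93)) = 2(1 − Φ(1.3037)) ≈ 0.1923

By the reflection principle for standard BM, P(τ_b ≤ t) = 2 · P(B_t ≥ b). Since B_t ~ N(0, t), P(B_t ≥ 4.31) = 1 − Φ(4.31/√t) = 1 − Φ(4.31/√10.93) = 1 − Φ(1.3037) ≈ 0.09617. Doubling: P(τ_{4.31} ≤ 10.93) ≈ 2 · 0.09617 = 0.19234 ≈ 0.1923.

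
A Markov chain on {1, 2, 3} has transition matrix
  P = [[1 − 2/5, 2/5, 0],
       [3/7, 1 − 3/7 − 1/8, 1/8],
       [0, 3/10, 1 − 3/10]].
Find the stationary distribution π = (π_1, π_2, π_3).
π = (90/209, 84/209, 35/209)

This is a birth-death chain on three states, which satisfies detailed balance: π_1 · P_{12} = π_2 · P_{21} and π_2 · P_{23} = π_3 · P_{32}.
From π_1 · 2/5 = π_2 · 3/7: π_2/π_1 = (2/5)/(3/7) = 14/15.
From π_2 · 1/8 = π_3 · 3/10: π_3/π_2 = (1/8)/(3/10) = 5/12.
Take π_1 proportional to 1; then unnormalized π = (1, 14/15, 7/18). Normalize by dividing by the sum 209/90:
  π = (90/209, 84/209, 35/209).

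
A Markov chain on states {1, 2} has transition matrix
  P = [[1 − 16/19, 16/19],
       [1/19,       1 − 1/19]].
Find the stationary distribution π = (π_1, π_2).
π_1 = 1/17, π_2 = 16/17

Solve πP = π with π_1 + π_2 = 1. From πP = π: π_1 · (1 − 16/19) + π_2 · 1/19 = π_1 ⇒ π_2 · 1/19 = π_1 · 16/19 ⇒ π_2/π_1 = (16/19)/(1/19) = 16. Together with π_1 + π_2 = 1:
  π_1 = (1/19)/(16/19 + 1/19) = (1/19)/(17/19) = 1/17,
  π_2 = (16/19)/(16/19 + 1/19) = (16/19)/(17/19) = 16/17.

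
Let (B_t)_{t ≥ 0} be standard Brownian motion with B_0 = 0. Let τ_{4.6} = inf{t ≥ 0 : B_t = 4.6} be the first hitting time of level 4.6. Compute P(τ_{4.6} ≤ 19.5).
P(τ_{4.6} ≤ 19.5) = 2(1 − Φ(4.6/√19.5)) = 2(1 − Φ(1.0417)) ≈ 0.2976

By the reflection principle for standard BM, P(τ_b ≤ t) = 2 · P(B_t ≥ b). Since B_t ~ N(0, t), P(B_t ≥ 4.6) = 1 − Φ(4.6/√t) = 1 − Φ(4.6/√19.5) = 1 − Φ(1.0417) ≈ 0.14878. Doubling: P(τ_{4.6} ≤ 19.5) ≈ 2 · 0.14878 = 0.29756 ≈ 0.2976.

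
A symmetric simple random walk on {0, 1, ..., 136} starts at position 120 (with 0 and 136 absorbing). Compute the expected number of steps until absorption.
E[τ | X_0 = 120] = 1920

Let v_k = E[τ | X_0 = k]. Boundary: v_0 = v_136 = 0. Recurrence: v_k = 1 + (v_{k-1} + v_{k+1})/2 for 1 ≤ k ≤ 135. The particular solution to v_k − (v_{k-1} + v_{k+1})/2 = 1 is v_k = −k^2. Adding homogeneous solution A + B k and matching boundaries gives v_k = k (136 − k). Substituting k = 120: v_120 = 120 · 16 = 1920.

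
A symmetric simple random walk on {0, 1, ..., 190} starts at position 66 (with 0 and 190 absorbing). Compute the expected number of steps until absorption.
E[τ | X_0 = 66] = 8184

Let v_k = E[τ | X_0 = k]. Boundary: v_0 = v_190 = 0. Recurrence: v_k = 1 + (v_{k-1} + v_{k+1})/2 for 1 ≤ k ≤ 189. The particular solution to v_k − (v_{k-1} + v_{k+1})/2 = 1 is v_k = −k^2. Adding homogeneous solution A + B k and matching boundaries gives v_k = k (190 − k). Substituting k = 66: v_66 = 66 · 124 = 8184.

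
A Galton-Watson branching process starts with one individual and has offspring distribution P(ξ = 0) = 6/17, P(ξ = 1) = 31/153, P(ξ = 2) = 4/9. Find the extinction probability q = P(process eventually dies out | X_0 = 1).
q = 27/34

The pgf is f(s) = 6/17 + 31/153·s + 4/9·s². The extinction probability q is the smallest fixed point of f in [0, 1]. Setting s = f(s):
  4/9·s² + (31/153 − 1)·s + 6/17 = 0
  4/9·s² − (6/17 + 4/9)·s + 6/17 = 0
which factors as (s − 1)·(4/9·s − 6/17) = 0, giving roots s = 1 and s = (6/17)/(4/9) = 27/34.
Mean offspring μ = 31/153 + 2·4/9 = 167/153 > 1 (supercritical), so q < 1. The extinction probability is the smaller root: q = (6/17)/(4/9) = 27/34.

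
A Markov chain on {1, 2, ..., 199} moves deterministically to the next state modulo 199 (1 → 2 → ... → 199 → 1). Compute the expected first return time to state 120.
E[T_120 | X_0 = 120] = 199

The chain cycles deterministically, so starting at state 120 it returns in exactly 199 steps. Equivalently, the stationary distribution is uniform π_j = 1/199 for every state j, so by Kac's formula E[T_120] = 1/π_120 = 199.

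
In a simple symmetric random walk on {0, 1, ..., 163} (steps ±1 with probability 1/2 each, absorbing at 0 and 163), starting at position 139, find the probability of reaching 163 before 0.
P(hit 163 before 0) = 139/163

Let u_k = P(hit 163 before 0 | start at k). Then u_0 = 0, u_163 = 1, and u_k = u_{k-1}/2 + u_{k+1}/2 for 1 ≤ k ≤ 162. This harmonic recurrence is solved by u_k = k/163, giving u_139 = 139/163.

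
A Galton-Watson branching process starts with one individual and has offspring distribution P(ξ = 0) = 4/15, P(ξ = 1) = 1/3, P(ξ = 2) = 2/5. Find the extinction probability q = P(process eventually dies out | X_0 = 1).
q = 2/3

The pgf is f(s) = 4/15 + 1/3·s + 2/5·s². The extinction probability q is the smallest fixed point of f in [0, 1]. Setting s = f(s):
  2/5·s² + (1/3 − 1)·s + 4/15 = 0
  2/5·s² − (4/15 + 2/5)·s + 4/15 = 0
which factors as (s − 1)·(2/5·s − 4/15) = 0, giving roots s = 1 and s = (4/15)/(2/5) = 2/3.
Mean offspring μ = 1/3 + 2·2/5 = 17/15 > 1 (supercritical), so q < 1. The extinction probability is the smaller root: q = (4/15)/(2/5) = 2/3.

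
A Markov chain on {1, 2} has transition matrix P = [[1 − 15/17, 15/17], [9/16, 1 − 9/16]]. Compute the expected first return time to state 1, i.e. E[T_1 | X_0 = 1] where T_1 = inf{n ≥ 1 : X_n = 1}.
E[T_1 | X_0 = 1] = 1/π_1 = 131/51

For an irreducible recurrent Markov chain with stationary distribution π, E[T_i | X_0 = i] = 1/π_i (Kac's formula). Here π_1 = (9/16)/(15/17 + 9/16) = (9/16)/(393/272) = 51/131, so E[T_1 | X_0 = 1] = 1/π_1 = (15/17 + 9/16)/(9/16) = (393/272)/(9/16) = 131/51.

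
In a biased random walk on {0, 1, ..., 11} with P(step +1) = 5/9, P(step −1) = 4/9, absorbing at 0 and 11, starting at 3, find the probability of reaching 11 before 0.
P(hit 11 before 0) = (1 − (4/5)^3) / (1 − (4/5)^11) = 23828125/44633821

Let u_k denote P(reach 11 before 0 | start at k). Boundary: u_0 = 0, u_11 = 1. Recurrence: u_k = 5/9·u_{k+1} + 4/9·u_{k-1} for 1 ≤ k ≤ 10. Try u_k = A + B·r^k with r = q/p = (4/9)/(5/9) = 4/5. Substitution satisfies the recurrence; boundary conditions give:
  u_k = (1 − r^k) / (1 − r^N) = (1 − (4/5)^3) / (1 − (4/5)^11) = 23828125/44633821.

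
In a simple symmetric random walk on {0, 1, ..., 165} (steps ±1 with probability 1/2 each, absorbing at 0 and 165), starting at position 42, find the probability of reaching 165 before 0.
P(hit 165 before 0) = 42/165 = 14/55

Let u_k = P(hit 165 before 0 | start at k). Then u_0 = 0, u_165 = 1, and u_k = u_{k-1}/2 + u_{k+1}/2 for 1 ≤ k ≤ 164. This harmonic recurrence is solved by u_k = k/165, giving u_42 = 42/165 = 14/55.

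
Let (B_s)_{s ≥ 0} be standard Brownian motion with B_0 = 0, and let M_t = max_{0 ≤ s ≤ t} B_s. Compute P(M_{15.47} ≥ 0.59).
P(M_{15.47} ≥ 0.59) = 2·P(B_{15.47} ≥ 0.59) = 2(1 − Φ(0.59/√15.47)) ≈ 0.8808

By the reflection principle for Brownian motion, P(M_t ≥ a) = 2 · P(B_t ≥ a) for a ≥ 0. Since B_t ~ N(0, t), P(B_t ≥ 0.59) = 1 − Φ(0.59/√t) = 1 − Φ(0.59/√15.47) = 1 − Φ(0.1500). So
  P(M_{15.47} ≥ 0.59) = 2(1 − Φ(0.1500)) ≈ 0.8808.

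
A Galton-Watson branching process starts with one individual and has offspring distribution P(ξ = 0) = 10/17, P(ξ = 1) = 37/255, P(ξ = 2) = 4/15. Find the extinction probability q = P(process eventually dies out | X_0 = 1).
q = 1

Mean offspring μ = 0·10/17 + 1·37/255 + 2·4/15 = 173/255 ≤ 1. For μ ≤ 1 with offspring not concentrated at 1, the Galton-Watson process goes extinct almost surely, so q = 1.
(Algebraic check: The pgf is f(s) = 10/17 + 37/255·s + 4/15·s². The extinction probability q is the smallest fixed point of f in [0, 1]. Setting s = f(s):
  4/15·s² + (37/255 − 1)·s + 10/17 = 0
  4/15·s² − (10/17 + 4/15)·s + 10/17 = 0
which factors as (s − 1)·(4/15·s − 10/17) = 0, giving roots s = 1 and s = (10/17)/(4/15) = 75/34. Since 75/34 ≥ 1, the smallest root in [0, 1] is s = 1.)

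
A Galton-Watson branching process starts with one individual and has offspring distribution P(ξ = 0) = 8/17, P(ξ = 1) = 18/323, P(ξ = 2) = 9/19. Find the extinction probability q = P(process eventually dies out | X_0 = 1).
q = 152/153

The pgf is f(s) = 8/17 + 18/323·s + 9/19·s². The extinction probability q is the smallest fixed point of f in [0, 1]. Setting s = f(s):
  9/19·s² + (18/323 − 1)·s + 8/17 = 0
  9/19·s² − (8/17 + 9/19)·s + 8/17 = 0
which factors as (s − 1)·(9/19·s − 8/17) = 0, giving roots s = 1 and s = (8/17)/(9/19) = 152/153.
Mean offspring μ = 18/323 + 2·9/19 = 324/323 > 1 (supercritical), so q < 1. The extinction probability is the smaller root: q = (8/17)/(9/19) = 152/153.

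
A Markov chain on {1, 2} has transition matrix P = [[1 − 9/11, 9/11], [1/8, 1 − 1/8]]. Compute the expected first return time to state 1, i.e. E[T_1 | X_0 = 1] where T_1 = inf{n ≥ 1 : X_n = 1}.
E[T_1 | X_0 = 1] = 1/π_1 = 83/11

For an irreducible recurrent Markov chain with stationary distribution π, E[T_i | X_0 = i] = 1/π_i (Kac's formula). Here π_1 = (1/8)/(9/11 + 1/8) = (1/8)/(83/88) = 11/83, so E[T_1 | X_0 = 1] = 1/π_1 = (9/11 + 1/8)/(1/8) = (83/88)/(1/8) = 83/11.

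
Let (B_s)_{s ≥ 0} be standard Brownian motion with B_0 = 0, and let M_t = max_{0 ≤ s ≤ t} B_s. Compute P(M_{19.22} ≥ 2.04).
P(M_{19.22} ≥ 2.04) = 2·P(B_{19.22} ≥ 2.04) = 2(1 − Φ(2.04/√19.22)) ≈ 0.6417

By the reflection principle for Brownian motion, P(M_t ≥ a) = 2 · P(B_t ≥ a) for a ≥ 0. Since B_t ~ N(0, t), P(B_t ≥ 2.04) = 1 − Φ(2.04/√t) = 1 − Φ(2.04/√19.22) = 1 − Φ(0.4653). So
  P(M_{19.22} ≥ 2.04) = 2(1 − Φ(0.4653)) ≈ 0.6417.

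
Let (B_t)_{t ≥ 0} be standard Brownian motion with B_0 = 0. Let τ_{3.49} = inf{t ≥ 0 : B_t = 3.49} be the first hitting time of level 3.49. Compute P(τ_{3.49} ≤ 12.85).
P(τ_{3.49} ≤ 12.85) = 2(1 − Φ(3.49/√12.85)) = 2(1 − Φ(0.9736)) ≈ 0.3303

By the reflection principle for standard BM, P(τ_b ≤ t) = 2 · P(B_t ≥ b). Since B_t ~ N(0, t), P(B_t ≥ 3.49) = 1 − Φ(3.49/√t) = 1 − Φ(3.49/√12.85) = 1 − Φ(0.9736) ≈ 0.16513. Doubling: P(τ_{3.49} ≤ 12.85) ≈ 2 · 0.16513 = 0.33026 ≈ 0.3303.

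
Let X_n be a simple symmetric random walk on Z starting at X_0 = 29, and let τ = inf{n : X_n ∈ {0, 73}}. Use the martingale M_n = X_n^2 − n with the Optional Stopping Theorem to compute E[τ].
E[τ] = 1276

M_n = X_n^2 − n is a martingale (since E[X_{n+1}^2 | F_n] = X_n^2 + 1). By OST (τ has finite mean in a bounded region), E[M_τ] = E[M_0] = X_0^2 − 0 = 29^2 = 841. Also E[M_τ] = E[X_τ^2] − E[τ]. The walk exits at 0 or 73, with P(hit 73 first) = 29/73, so E[X_τ^2] = 73^2 · 29/73 + 0 = 2117. Thus E[τ] = E[X_τ^2] − E[M_τ] = 2117 − 841 = 1276 = 29(73 − 29) = 1276.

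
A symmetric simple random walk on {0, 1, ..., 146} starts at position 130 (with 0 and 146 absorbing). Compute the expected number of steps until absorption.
E[τ | X_0 = 130] = 2080

Let v_k = E[τ | X_0 = k]. Boundary: v_0 = v_146 = 0. Recurrence: v_k = 1 + (v_{k-1} + v_{k+1})/2 for 1 ≤ k ≤ 145. The particular solution to v_k − (v_{k-1} + v_{k+1})/2 = 1 is v_k = −k^2. Adding homogeneous solution A + B k and matching boundaries gives v_k = k (146 − k). Substituting k = 130: v_130 = 130 · 16 = 2080.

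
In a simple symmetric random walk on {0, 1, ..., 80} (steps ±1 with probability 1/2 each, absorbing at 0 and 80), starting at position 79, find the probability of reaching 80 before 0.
P(hit 80 before 0) = 79/80

Let u_k = P(hit 80 before 0 | start at k). Then u_0 = 0, u_80 = 1, and u_k = u_{k-1}/2 + u_{k+1}/2 for 1 ≤ k ≤ 79. This harmonic recurrence is solved by u_k = k/80, giving u_79 = 79/80.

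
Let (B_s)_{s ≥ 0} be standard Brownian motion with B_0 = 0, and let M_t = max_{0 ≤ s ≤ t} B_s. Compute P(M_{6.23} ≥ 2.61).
P(M_{6.23} ≥ 2.61) = 2·P(B_{6.23} ≥ 2.61) = 2(1 − Φ(2.61/√6.23)) ≈ 0.2957

By the reflection principle for Brownian motion, P(M_t ≥ a) = 2 · P(B_t ≥ a) for a ≥ 0. Since B_t ~ N(0, t), P(B_t ≥ 2.61) = 1 − Φ(2.61/√t) = 1 − Φ(2.61/√6.23) = 1 − Φ(1.0457). So
  P(M_{6.23} ≥ 2.61) = 2(1 − Φ(1.0457)) ≈ 0.2957.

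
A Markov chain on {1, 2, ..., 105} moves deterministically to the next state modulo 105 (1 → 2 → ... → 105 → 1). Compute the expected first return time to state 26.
E[T_26 | X_0 = 26] = 105

The chain cycles deterministically, so starting at state 26 it returns in exactly 105 steps. Equivalently, the stationary distribution is uniform π_j = 1/105 for every state j, so by Kac's formula E[T_26] = 1/π_26 = 105.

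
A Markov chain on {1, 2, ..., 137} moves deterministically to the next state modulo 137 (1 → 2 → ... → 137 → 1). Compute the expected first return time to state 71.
E[T_71 | X_0 = 71] = 137

The chain cycles deterministically, so starting at state 71 it returns in exactly 137 steps. Equivalently, the stationary distribution is uniform π_j = 1/137 for every state j, so by Kac's formula E[T_71] = 1/π_71 = 137.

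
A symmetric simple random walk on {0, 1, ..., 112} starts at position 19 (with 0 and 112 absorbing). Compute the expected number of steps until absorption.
E[τ | X_0 = 19] = 1767

Let v_k = E[τ | X_0 = k]. Boundary: v_0 = v_112 = 0. Recurrence: v_k = 1 + (v_{k-1} + v_{k+1})/2 for 1 ≤ k ≤ 111. The particular solution to v_k − (v_{k-1} + v_{k+1})/2 = 1 is v_k = −k^2. Adding homogeneous solution A + B k and matching boundaries gives v_k = k (112 − k). Substituting k = 19: v_19 = 19 · 93 = 1767.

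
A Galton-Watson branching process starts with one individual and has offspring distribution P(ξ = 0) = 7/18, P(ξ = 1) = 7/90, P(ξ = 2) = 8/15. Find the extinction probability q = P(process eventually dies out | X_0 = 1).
q = 35/48

The pgf is f(s) = 7/18 + 7/90·s + 8/15·s². The extinction probability q is the smallest fixed point of f in [0, 1]. Setting s = f(s):
  8/15·s² + (7/90 − 1)·s + 7/18 = 0
  8/15·s² − (7/18 + 8/15)·s + 7/18 = 0
which factors as (s − 1)·(8/15·s − 7/18) = 0, giving roots s = 1 and s = (7/18)/(8/15) = 35/48.
Mean offspring μ = 7/90 + 2·8/15 = 103/90 > 1 (supercritical), so q < 1. The extinction probability is the smaller root: q = (7/18)/(8/15) = 35/48.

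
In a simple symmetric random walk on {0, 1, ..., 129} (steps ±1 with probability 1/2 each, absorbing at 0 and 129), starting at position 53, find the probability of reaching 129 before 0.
P(hit 129 before 0) = 53/129

Let u_k = P(hit 129 before 0 | start at k). Then u_0 = 0, u_129 = 1, and u_k = u_{k-1}/2 + u_{k+1}/2 for 1 ≤ k ≤ 128. This harmonic recurrence is solved by u_k = k/129, giving u_53 = 53/129.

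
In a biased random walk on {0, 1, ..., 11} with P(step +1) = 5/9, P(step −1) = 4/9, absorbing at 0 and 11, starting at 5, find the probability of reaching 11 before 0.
P(hit 11 before 0) = (1 − (4/5)^5) / (1 − (4/5)^11) = 32828125/44633821

Let u_k denote P(reach 11 before 0 | start at k). Boundary: u_0 = 0, u_11 = 1. Recurrence: u_k = 5/9·u_{k+1} + 4/9·u_{k-1} for 1 ≤ k ≤ 10. Try u_k = A + B·r^k with r = q/p = (4/9)/(5/9) = 4/5. Substitution satisfies the recurrence; boundary conditions give:
  u_k = (1 − r^k) / (1 − r^N) = (1 − (4/5)^5) / (1 − (4/5)^11) = 32828125/44633821.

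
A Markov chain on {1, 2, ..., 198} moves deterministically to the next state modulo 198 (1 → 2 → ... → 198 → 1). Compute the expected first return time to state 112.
E[T_112 | X_0 = 112] = 198

The chain cycles deterministically, so starting at state 112 it returns in exactly 198 steps. Equivalently, the stationary distribution is uniform π_j = 1/198 for every state j, so by Kac's formula E[T_112] = 1/π_112 = 198.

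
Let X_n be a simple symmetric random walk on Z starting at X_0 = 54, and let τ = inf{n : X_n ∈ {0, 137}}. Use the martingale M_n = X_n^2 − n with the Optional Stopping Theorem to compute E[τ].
E[τ] = 4482

M_n = X_n^2 − n is a martingale (since E[X_{n+1}^2 | F_n] = X_n^2 + 1). By OST (τ has finite mean in a bounded region), E[M_τ] = E[M_0] = X_0^2 − 0 = 54^2 = 2916. Also E[M_τ] = E[X_τ^2] − E[τ]. The walk exits at 0 or 137, with P(hit 137 first) = 54/137, so E[X_τ^2] = 137^2 · 54/137 + 0 = 7398. Thus E[τ] = E[X_τ^2] − E[M_τ] = 7398 − 2916 = 4482 = 54(137 − 54) = 4482.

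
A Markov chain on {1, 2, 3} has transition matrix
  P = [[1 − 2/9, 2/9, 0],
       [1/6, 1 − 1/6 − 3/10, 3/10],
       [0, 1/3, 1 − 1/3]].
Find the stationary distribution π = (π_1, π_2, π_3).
π = (15/53, 20/53, 18/53)

This is a birth-death chain on three states, which satisfies detailed balance: π_1 · P_{12} = π_2 · P_{21} and π_2 · P_{23} = π_3 · P_{32}.
From π_1 · 2/9 = π_2 · 1/6: π_2/π_1 = (2/9)/(1/6) = 4/3.
From π_2 · 3/10 = π_3 · 1/3: π_3/π_2 = (3/10)/(1/3) = 9/10.
Take π_1 proportional to 1; then unnormalized π = (1, 4/3, 6/5). Normalize by dividing by the sum 53/15:
  π = (15/53, 20/53, 18/53).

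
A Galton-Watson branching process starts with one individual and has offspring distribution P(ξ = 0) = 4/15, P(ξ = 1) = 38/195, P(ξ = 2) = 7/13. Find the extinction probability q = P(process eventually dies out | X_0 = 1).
q = 52/105

The pgf is f(s) = 4/15 + 38/195·s + 7/13·s². The extinction probability q is the smallest fixed point of f in [0, 1]. Setting s = f(s):
  7/13·s² + (38/195 − 1)·s + 4/15 = 0
  7/13·s² − (4/15 + 7/13)·s + 4/15 = 0
which factors as (s − 1)·(7/13·s − 4/15) = 0, giving roots s = 1 and s = (4/15)/(7/13) = 52/105.
Mean offspring μ = 38/195 + 2·7/13 = 248/195 > 1 (supercritical), so q < 1. The extinction probability is the smaller root: q = (4/15)/(7/13) = 52/105.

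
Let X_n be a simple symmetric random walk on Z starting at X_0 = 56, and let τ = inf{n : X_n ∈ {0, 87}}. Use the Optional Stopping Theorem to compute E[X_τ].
E[X_τ] = 56

X_n is a martingale and τ is a bounded-mean stopping time (indeed τ is finite a.s. with bounded expectation since the walk is in a bounded region). By the OST, E[X_τ] = E[X_0] = 56. Equivalently: E[X_τ] = 87 · P(hit 87 first) + 0 · P(hit 0 first) = 87 · (56/87) = 56.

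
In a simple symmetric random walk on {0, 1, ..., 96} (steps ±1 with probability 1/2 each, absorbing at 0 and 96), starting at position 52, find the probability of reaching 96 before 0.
P(hit 96 before 0) = 52/96 = 13/24

Let u_k = P(hit 96 before 0 | start at k). Then u_0 = 0, u_96 = 1, and u_k = u_{k-1}/2 + u_{k+1}/2 for 1 ≤ k ≤ 95. This harmonic recurrence is solved by u_k = k/96, giving u_52 = 52/96 = 13/24.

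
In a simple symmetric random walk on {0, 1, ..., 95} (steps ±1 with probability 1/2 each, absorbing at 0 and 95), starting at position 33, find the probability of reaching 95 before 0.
P(hit 95 before 0) = 33/95

Let u_k = P(hit 95 before 0 | start at k). Then u_0 = 0, u_95 = 1, and u_k = u_{k-1}/2 + u_{k+1}/2 for 1 ≤ k ≤ 94. This harmonic recurrence is solved by u_k = k/95, giving u_33 = 33/95.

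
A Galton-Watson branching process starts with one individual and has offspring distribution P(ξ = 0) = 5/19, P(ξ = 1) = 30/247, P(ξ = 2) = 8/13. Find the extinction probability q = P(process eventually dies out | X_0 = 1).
q = 65/152

The pgf is f(s) = 5/19 + 30/247·s + 8/13·s². The extinction probability q is the smallest fixed point of f in [0, 1]. Setting s = f(s):
  8/13·s² + (30/247 − 1)·s + 5/19 = 0
  8/13·s² − (5/19 + 8/13)·s + 5/19 = 0
which factors as (s − 1)·(8/13·s − 5/19) = 0, giving roots s = 1 and s = (5/19)/(8/13) = 65/152.
Mean offspring μ = 30/247 + 2·8/13 = 334/247 > 1 (supercritical), so q < 1. The extinction probability is the smaller root: q = (5/19)/(8/13) = 65/152.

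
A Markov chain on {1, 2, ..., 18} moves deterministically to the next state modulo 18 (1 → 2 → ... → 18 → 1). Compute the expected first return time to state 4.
E[T_4 | X_0 = 4] = 18

The chain cycles deterministically, so starting at state 4 it returns in exactly 18 steps. Equivalently, the stationary distribution is uniform π_j = 1/18 for every state j, so by Kac's formula E[T_4] = 1/π_4 = 18.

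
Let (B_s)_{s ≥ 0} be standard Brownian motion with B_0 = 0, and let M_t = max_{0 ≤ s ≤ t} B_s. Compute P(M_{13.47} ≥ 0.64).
P(M_{13.47} ≥ 0.64) = 2·P(B_{13.47} ≥ 0.64) = 2(1 − Φ(0.64/√13.47)) ≈ 0.8616

By the reflection principle for Brownian motion, P(M_t ≥ a) = 2 · P(B_t ≥ a) for a ≥ 0. Since B_t ~ N(0, t), P(B_t ≥ 0.64) = 1 − Φ(0.64/√t) = 1 − Φ(0.64/√13.47) = 1 − Φ(0.1744). So
  P(M_{13.47} ≥ 0.64) = 2(1 − Φ(0.1744)) ≈ 0.8616.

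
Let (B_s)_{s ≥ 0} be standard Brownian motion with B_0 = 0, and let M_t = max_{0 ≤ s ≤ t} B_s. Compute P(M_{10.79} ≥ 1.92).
P(M_{10.79} ≥ 1.92) = 2·P(B_{10.79} ≥ 1.92) = 2(1 − Φ(1.92/√10.79)) ≈ 0.5589

By the reflection principle for Brownian motion, P(M_t ≥ a) = 2 · P(B_t ≥ a) for a ≥ 0. Since B_t ~ N(0, t), P(B_t ≥ 1.92) = 1 − Φ(1.92/√t) = 1 − Φ(1.92/√10.79) = 1 − Φ(0.5845). So
  P(M_{10.79} ≥ 1.92) = 2(1 − Φ(0.5845)) ≈ 0.5589.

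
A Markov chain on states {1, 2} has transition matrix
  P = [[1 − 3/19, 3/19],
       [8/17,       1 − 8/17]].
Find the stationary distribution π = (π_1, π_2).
π_1 = 152/203, π_2 = 51/203

Solve πP = π with π_1 + π_2 = 1. From πP = π: π_1 · (1 − 3/19) + π_2 · 8/17 = π_1 ⇒ π_2 · 8/17 = π_1 · 3/19 ⇒ π_2/π_1 = (3/19)/(8/17) = 51/152. Together with π_1 + π_2 = 1:
  π_1 = (8/17)/(3/19 + 8/17) = (8/17)/(203/323) = 152/203,
  π_2 = (3/19)/(3/19 + 8/17) = (3/19)/(203/323) = 51/203.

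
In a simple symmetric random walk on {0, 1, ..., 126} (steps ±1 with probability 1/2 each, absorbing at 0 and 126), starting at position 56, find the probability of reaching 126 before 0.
P(hit 126 before 0) = 56/126 = 4/9

Let u_k = P(hit 126 before 0 | start at k). Then u_0 = 0, u_126 = 1, and u_k = u_{k-1}/2 + u_{k+1}/2 for 1 ≤ k ≤ 125. This harmonic recurrence is solved by u_k = k/126, giving u_56 = 56/126 = 4/9.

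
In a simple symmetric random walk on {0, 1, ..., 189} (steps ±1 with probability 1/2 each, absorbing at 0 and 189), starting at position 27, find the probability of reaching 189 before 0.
P(hit 189 before 0) = 27/189 = 1/7

Let u_k = P(hit 189 before 0 | start at k). Then u_0 = 0, u_189 = 1, and u_k = u_{k-1}/2 + u_{k+1}/2 for 1 ≤ k ≤ 188. This harmonic recurrence is solved by u_k = k/189, giving u_27 = 27/189 = 1/7.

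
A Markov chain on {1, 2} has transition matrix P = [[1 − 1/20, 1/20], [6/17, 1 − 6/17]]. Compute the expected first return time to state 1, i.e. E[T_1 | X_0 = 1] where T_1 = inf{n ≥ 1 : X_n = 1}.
E[T_1 | X_0 = 1] = 1/π_1 = 137/120

For an irreducible recurrent Markov chain with stationary distribution π, E[T_i | X_0 = i] = 1/π_i (Kac's formula). Here π_1 = (6/17)/(1/20 + 6/17) = (6/17)/(137/340) = 120/137, so E[T_1 | X_0 = 1] = 1/π_1 = (1/20 + 6/17)/(6/17) = (137/340)/(6/17) = 137/120.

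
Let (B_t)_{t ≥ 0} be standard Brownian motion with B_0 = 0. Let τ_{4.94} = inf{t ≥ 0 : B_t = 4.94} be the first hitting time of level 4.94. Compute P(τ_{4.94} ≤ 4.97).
P(τ_{4.94} ≤ 4.97) = 2(1 − Φ(4.94/√4.97)) = 2(1 − Φ(2.2159)) ≈ 0.0267

By the reflection principle for standard BM, P(τ_b ≤ t) = 2 · P(B_t ≥ b). Since B_t ~ N(0, t), P(B_t ≥ 4.94) = 1 − Φ(4.94/√t) = 1 − Φ(4.94/√4.97) = 1 − Φ(2.2159) ≈ 0.01335. Doubling: P(τ_{4.94} ≤ 4.97) ≈ 2 · 0.01335 = 0.02670 ≈ 0.0267.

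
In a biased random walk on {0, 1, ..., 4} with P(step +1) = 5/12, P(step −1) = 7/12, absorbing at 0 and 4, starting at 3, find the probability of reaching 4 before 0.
P(hit 4 before 0) = (1 − (7/5)^3) / (1 − (7/5)^4) = 545/888

Let u_k denote P(reach 4 before 0 | start at k). Boundary: u_0 = 0, u_4 = 1. Recurrence: u_k = 5/12·u_{k+1} + 7/12·u_{k-1} for 1 ≤ k ≤ 3. Try u_k = A + B·r^k with r = q/p = (7/12)/(5/12) = 7/5. Substitution satisfies the recurrence; boundary conditions give:
  u_k = (1 − r^k) / (1 − r^N) = (1 − (7/5)^3) / (1 − (7/5)^4) = 545/888.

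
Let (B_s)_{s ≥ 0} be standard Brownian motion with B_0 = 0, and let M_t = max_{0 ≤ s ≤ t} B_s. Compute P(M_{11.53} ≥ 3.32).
P(M_{11.53} ≥ 3.32) = 2·P(B_{11.53} ≥ 3.32) = 2(1 − Φ(3.32/√11.53)) ≈ 0.3282

By the reflection principle for Brownian motion, P(M_t ≥ a) = 2 · P(B_t ≥ a) for a ≥ 0. Since B_t ~ N(0, t), P(B_t ≥ 3.32) = 1 − Φ(3.32/√t) = 1 − Φ(3.32/√11.53) = 1 − Φ(0.9777). So
  P(M_{11.53} ≥ 3.32) = 2(1 − Φ(0.9777)) ≈ 0.3282.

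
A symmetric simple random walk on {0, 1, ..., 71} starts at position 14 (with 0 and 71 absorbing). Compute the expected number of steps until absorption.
E[τ | X_0 = 14] = 798

Let v_k = E[τ | X_0 = k]. Boundary: v_0 = v_71 = 0. Recurrence: v_k = 1 + (v_{k-1} + v_{k+1})/2 for 1 ≤ k ≤ 70. The particular solution to v_k − (v_{k-1} + v_{k+1})/2 = 1 is v_k = −k^2. Adding homogeneous solution A + B k and matching boundaries gives v_k = k (71 − k). Substituting k = 14: v_14 = 14 · 57 = 798.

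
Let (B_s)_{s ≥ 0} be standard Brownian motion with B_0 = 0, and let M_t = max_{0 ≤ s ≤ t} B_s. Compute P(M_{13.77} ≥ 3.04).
P(M_{13.77} ≥ 3.04) = 2·P(B_{13.77} ≥ 3.04) = 2(1 − Φ(3.04/√13.77)) ≈ 0.4127

By the reflection principle for Brownian motion, P(M_t ≥ a) = 2 · P(B_t ≥ a) for a ≥ 0. Since B_t ~ N(0, t), P(B_t ≥ 3.04) = 1 − Φ(3.04/√t) = 1 − Φ(3.04/√13.77) = 1 − Φ(0.8192). So
  P(M_{13.77} ≥ 3.04) = 2(1 − Φ(0.8192)) ≈ 0.4127.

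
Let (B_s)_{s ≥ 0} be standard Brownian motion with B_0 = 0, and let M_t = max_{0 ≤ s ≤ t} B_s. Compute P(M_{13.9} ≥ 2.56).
P(M_{13.9} ≥ 2.56) = 2·P(B_{13.9} ≥ 2.56) = 2(1 − Φ(2.56/√13.9)) ≈ 0.4923

By the reflection principle for Brownian motion, P(M_t ≥ a) = 2 · P(B_t ≥ a) for a ≥ 0. Since B_t ~ N(0, t), P(B_t ≥ 2.56) = 1 − Φ(2.56/√t) = 1 − Φ(2.56/√13.9) = 1 − Φ(0.6866). So
  P(M_{13.9} ≥ 2.56) = 2(1 − Φ(0.6866)) ≈ 0.4923.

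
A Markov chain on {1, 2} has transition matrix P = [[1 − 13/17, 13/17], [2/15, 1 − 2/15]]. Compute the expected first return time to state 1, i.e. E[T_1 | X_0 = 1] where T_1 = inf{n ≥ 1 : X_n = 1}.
E[T_1 | X_0 = 1] = 1/π_1 = 229/34

For an irreducible recurrent Markov chain with stationary distribution π, E[T_i | X_0 = i] = 1/π_i (Kac's formula). Here π_1 = (2/15)/(13/17 + 2/15) = (2/15)/(229/255) = 34/229, so E[T_1 | X_0 = 1] = 1/π_1 = (13/17 + 2/15)/(2/15) = (229/255)/(2/15) = 229/34.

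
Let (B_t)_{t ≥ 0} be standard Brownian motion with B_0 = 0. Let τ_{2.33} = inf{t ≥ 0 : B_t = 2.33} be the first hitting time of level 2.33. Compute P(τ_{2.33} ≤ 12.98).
P(τ_{2.33} ≤ 12.98) = 2(1 − Φ(2.33/√12.98)) = 2(1 − Φ(0.6467)) ≈ 0.5178

By the reflection principle for standard BM, P(τ_b ≤ t) = 2 · P(B_t ≥ b). Since B_t ~ N(0, t), P(B_t ≥ 2.33) = 1 − Φ(2.33/√t) = 1 − Φ(2.33/√12.98) = 1 − Φ(0.6467) ≈ 0.25891. Doubling: P(τ_{2.33} ≤ 12.98) ≈ 2 · 0.25891 = 0.51782 ≈ 0.5178.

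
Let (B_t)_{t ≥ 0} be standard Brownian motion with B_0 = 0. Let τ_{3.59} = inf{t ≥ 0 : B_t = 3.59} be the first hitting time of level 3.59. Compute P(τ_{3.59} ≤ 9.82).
P(τ_{3.59} ≤ 9.82) = 2(1 − Φ(3.59/√9.82)) = 2(1 − Φ(1.1456)) ≈ 0.2520

By the reflection principle for standard BM, P(τ_b ≤ t) = 2 · P(B_t ≥ b). Since B_t ~ N(0, t), P(B_t ≥ 3.59) = 1 − Φ(3.59/√t) = 1 − Φ(3.59/√9.82) = 1 − Φ(1.1456) ≈ 0.12598. Doubling: P(τ_{3.59} ≤ 9.82) ≈ 2 · 0.12598 = 0.25196 ≈ 0.2520.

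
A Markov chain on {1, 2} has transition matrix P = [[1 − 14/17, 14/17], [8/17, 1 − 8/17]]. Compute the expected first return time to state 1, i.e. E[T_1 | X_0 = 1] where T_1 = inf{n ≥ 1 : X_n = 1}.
E[T_1 | X_0 = 1] = 1/π_1 = 11/4

For an irreducible recurrent Markov chain with stationary distribution π, E[T_i | X_0 = i] = 1/π_i (Kac's formula). Here π_1 = (8/17)/(14/17 + 8/17) = (8/17)/(22/17) = 4/11, so E[T_1 | X_0 = 1] = 1/π_1 = (14/17 + 8/17)/(8/17) = (22/17)/(8/17) = 11/4.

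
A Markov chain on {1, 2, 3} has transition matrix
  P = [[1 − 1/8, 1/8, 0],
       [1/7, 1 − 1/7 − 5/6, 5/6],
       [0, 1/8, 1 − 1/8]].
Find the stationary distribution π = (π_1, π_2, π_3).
π = (24/185, 21/185, 28/37)

This is a birth-death chain on three states, which satisfies detailed balance: π_1 · P_{12} = π_2 · P_{21} and π_2 · P_{23} = π_3 · P_{32}.
From π_1 · 1/8 = π_2 · 1/7: π_2/π_1 = (1/8)/(1/7) = 7/8.
From π_2 · 5/6 = π_3 · 1/8: π_3/π_2 = (5/6)/(1/8) = 20/3.
Take π_1 proportional to 1; then unnormalized π = (1, 7/8, 35/6). Normalize by dividing by the sum 185/24:
  π = (24/185, 21/185, 28/37).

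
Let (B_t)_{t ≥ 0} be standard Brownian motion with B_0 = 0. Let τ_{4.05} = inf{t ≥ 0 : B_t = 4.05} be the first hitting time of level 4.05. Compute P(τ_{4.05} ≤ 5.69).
P(τ_{4.05} ≤ 5.69) = 2(1 − Φ(4.05/√5.69)) = 2(1 − Φ(1.6978)) ≈ 0.0895

By the reflection principle for standard BM, P(τ_b ≤ t) = 2 · P(B_t ≥ b). Since B_t ~ N(0, t), P(B_t ≥ 4.05) = 1 − Φ(4.05/√t) = 1 − Φ(4.05/√5.69) = 1 − Φ(1.6978) ≈ 0.04477. Doubling: P(τ_{4.05} ≤ 5.69) ≈ 2 · 0.04477 = 0.08954 ≈ 0.0895.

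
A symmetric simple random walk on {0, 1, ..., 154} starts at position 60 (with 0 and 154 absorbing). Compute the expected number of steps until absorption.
E[τ | X_0 = 60] = 5640

Let v_k = E[τ | X_0 = k]. Boundary: v_0 = v_154 = 0. Recurrence: v_k = 1 + (v_{k-1} + v_{k+1})/2 for 1 ≤ k ≤ 153. The particular solution to v_k − (v_{k-1} + v_{k+1})/2 = 1 is v_k = −k^2. Adding homogeneous solution A + B k and matching boundaries gives v_k = k (154 − k). Substituting k = 60: v_60 = 60 · 94 = 5640.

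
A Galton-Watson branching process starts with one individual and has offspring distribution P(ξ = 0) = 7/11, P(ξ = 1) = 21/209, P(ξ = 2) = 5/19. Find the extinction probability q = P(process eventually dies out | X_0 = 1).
q = 1

Mean offspring μ = 0·7/11 + 1·21/209 + 2·5/19 = 131/209 ≤ 1. For μ ≤ 1 with offspring not concentrated at 1, the Galton-Watson process goes extinct almost surely, so q = 1.
(Algebraic check: The pgf is f(s) = 7/11 + 21/209·s + 5/19·s². The extinction probability q is the smallest fixed point of f in [0, 1]. Setting s = f(s):
  5/19·s² + (21/209 − 1)·s + 7/11 = 0
  5/19·s² − (7/11 + 5/19)·s + 7/11 = 0
which factors as (s − 1)·(5/19·s − 7/11) = 0, giving roots s = 1 and s = (7/11)/(5/19) = 133/55. Since 133/55 ≥ 1, the smallest root in [0, 1] is s = 1.)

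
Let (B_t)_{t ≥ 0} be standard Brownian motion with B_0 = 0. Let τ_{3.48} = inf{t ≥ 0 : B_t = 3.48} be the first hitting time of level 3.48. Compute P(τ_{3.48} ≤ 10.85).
P(τ_{3.48} ≤ 10.85) = 2(1 − Φ(3.48/√10.85)) = 2(1 − Φ(1.0565)) ≈ 0.2907

By the reflection principle for standard BM, P(τ_b ≤ t) = 2 · P(B_t ≥ b). Since B_t ~ N(0, t), P(B_t ≥ 3.48) = 1 − Φ(3.48/√t) = 1 − Φ(3.48/√10.85) = 1 − Φ(1.0565) ≈ 0.14537. Doubling: P(τ_{3.48} ≤ 10.85) ≈ 2 · 0.14537 = 0.29074 ≈ 0.2907.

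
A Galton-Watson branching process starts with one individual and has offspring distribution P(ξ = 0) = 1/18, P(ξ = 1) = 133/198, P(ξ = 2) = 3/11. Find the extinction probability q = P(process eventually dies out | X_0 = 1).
q = 11/54

The pgf is f(s) = 1/18 + 133/198·s + 3/11·s². The extinction probability q is the smallest fixed point of f in [0, 1]. Setting s = f(s):
  3/11·s² + (133/198 − 1)·s + 1/18 = 0
  3/11·s² − (1/18 + 3/11)·s + 1/18 = 0
which factors as (s − 1)·(3/11·s − 1/18) = 0, giving roots s = 1 and s = (1/18)/(3/11) = 11/54.
Mean offspring μ = 133/198 + 2·3/11 = 241/198 > 1 (supercritical), so q < 1. The extinction probability is the smaller root: q = (1/18)/(3/11) = 11/54.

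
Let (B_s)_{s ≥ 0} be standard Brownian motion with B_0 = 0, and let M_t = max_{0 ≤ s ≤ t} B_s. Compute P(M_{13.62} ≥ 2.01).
P(M_{13.62} ≥ 2.01) = 2·P(B_{13.62} ≥ 2.01) = 2(1 − Φ(2.01/√13.62)) ≈ 0.5860

By the reflection principle for Brownian motion, P(M_t ≥ a) = 2 · P(B_t ≥ a) for a ≥ 0. Since B_t ~ N(0, t), P(B_t ≥ 2.01) = 1 − Φ(2.01/√t) = 1 − Φ(2.01/√13.62) = 1 − Φ(0.5446). So
  P(M_{13.62} ≥ 2.01) = 2(1 − Φ(0.5446)) ≈ 0.5860.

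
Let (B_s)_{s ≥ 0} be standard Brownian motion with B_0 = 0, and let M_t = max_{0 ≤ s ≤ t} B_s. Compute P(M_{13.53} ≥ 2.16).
P(M_{13.53} ≥ 2.16) = 2·P(B_{13.53} ≥ 2.16) = 2(1 − Φ(2.16/√13.53)) ≈ 0.5571

By the reflection principle for Brownian motion, P(M_t ≥ a) = 2 · P(B_t ≥ a) for a ≥ 0. Since B_t ~ N(0, t), P(B_t ≥ 2.16) = 1 − Φ(2.16/√t) = 1 − Φ(2.16/√13.53) = 1 − Φ(0.5872). So
  P(M_{13.53} ≥ 2.16) = 2(1 − Φ(0.5872)) ≈ 0.5571.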